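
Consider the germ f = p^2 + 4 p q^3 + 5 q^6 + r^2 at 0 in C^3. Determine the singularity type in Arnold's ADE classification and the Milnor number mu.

Type A_{5}, Milnor number mu = 5.

The Hessian of f at 0 has rank 2. Corank 1: A-series; mu = 5 gives A_5.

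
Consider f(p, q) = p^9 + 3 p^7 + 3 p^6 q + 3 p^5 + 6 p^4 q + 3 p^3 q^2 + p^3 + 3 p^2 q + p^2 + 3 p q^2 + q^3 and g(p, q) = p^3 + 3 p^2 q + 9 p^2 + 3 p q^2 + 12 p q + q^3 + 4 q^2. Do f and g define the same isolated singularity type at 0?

The Hessian of f at 0 has rank 1. Corank 1: A-series; mu = 2 gives A_2. The Hessian of g at 0 has rank 1. Corank 1: A-series; mu = 2 gives A_2. Both have type A_2, hence right-equivalent.

Yes.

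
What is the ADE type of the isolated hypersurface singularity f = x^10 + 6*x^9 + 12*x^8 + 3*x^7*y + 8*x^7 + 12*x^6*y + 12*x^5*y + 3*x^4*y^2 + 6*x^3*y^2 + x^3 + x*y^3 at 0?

The Hessian of f at 0 has rank 0. Corank 2; j^3 = x^3 is a perfect cube, so E-series; the 4-jet and mu = 7 give E_7.

E7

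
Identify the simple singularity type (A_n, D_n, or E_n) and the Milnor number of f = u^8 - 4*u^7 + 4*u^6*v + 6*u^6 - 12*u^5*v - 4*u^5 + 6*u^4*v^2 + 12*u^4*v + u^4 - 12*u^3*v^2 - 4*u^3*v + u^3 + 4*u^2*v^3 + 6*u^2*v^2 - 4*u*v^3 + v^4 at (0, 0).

The Hessian of f at 0 has rank 0. Corank 2; j^3 = u^3 is a perfect cube, so E-series; the 4-jet and mu = 6 give E_6.

Type E_6, Milnor number mu = 6.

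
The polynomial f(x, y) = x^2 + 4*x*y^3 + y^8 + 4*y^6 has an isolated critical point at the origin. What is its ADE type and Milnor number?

Type A_7, Milnor number mu = 7.

The Hessian of f at 0 has rank 1. Corank 1: A-series; mu = 7 gives A_7.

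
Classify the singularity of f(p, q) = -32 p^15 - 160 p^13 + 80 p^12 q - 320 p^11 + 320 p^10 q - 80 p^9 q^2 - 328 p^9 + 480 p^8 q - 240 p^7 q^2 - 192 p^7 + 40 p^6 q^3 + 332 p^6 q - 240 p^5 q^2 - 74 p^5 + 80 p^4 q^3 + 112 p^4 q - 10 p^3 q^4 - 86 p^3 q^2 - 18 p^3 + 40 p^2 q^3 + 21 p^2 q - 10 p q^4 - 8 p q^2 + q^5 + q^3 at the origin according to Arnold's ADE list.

The Hessian of f at 0 has rank 0. Corank 2; j^3 = -(2*p - q)*(3*p - q)^2 has shape L^2 M (L != M), so D-series; mu = 6 gives D_6.

D_6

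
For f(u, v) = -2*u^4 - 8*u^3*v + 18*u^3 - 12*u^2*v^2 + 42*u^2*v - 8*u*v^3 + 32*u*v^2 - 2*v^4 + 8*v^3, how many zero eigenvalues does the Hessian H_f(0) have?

2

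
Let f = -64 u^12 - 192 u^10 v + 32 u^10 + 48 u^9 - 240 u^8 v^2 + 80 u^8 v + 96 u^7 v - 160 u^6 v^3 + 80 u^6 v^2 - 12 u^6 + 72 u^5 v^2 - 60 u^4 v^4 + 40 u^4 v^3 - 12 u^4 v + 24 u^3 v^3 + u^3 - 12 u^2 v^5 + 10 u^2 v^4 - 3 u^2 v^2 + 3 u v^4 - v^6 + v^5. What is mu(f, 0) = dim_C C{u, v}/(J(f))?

The Hessian of f at 0 is [[0, 0], [0, 0]] with rank 0, so corank 2. A Groebner basis of the Jacobian ideal J(f) in C{u,v} is {v^4, u^3, -u^2/2 + u*v^2}; counting standard monomials gives mu = 8. Corank 2; j^3 = u^3 is a perfect cube, so E-series; the 5-jet and mu = 8 give E_8.

8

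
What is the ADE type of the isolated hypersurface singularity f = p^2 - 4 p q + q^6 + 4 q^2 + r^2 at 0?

A5

The Hessian of f at 0 has rank 2. Corank 1: A-series; mu = 5 gives A_5.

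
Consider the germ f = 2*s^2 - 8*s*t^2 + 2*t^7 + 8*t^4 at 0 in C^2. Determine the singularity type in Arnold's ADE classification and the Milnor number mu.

The Hessian of f at 0 has rank 1. Corank 1: A-series; mu = 6 gives A_6.

Type A6, Milnor number mu = 6.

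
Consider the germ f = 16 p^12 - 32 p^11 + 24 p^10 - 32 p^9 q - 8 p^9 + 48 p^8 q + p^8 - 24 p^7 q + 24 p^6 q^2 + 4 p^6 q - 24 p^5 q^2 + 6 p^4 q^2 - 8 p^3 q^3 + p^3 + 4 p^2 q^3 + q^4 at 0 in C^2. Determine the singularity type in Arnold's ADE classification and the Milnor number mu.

Type E6, Milnor number mu = 6.

The Hessian of f at 0 has rank 0. Corank 2; j^3 = p^3 is a perfect cube, so E-series; the 4-jet and mu = 6 give E_6.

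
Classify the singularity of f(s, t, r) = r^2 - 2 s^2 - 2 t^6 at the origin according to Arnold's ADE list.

A5

The Hessian of f at 0 has rank 2. Corank 1: A-series; mu = 5 gives A_5.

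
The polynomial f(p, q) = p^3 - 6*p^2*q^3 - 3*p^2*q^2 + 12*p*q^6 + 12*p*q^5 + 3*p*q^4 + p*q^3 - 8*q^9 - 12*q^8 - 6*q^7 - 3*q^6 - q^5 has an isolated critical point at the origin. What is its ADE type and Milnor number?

Type E7, Milnor number mu = 7.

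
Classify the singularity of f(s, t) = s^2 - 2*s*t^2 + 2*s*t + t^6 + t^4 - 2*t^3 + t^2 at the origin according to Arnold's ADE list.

A_5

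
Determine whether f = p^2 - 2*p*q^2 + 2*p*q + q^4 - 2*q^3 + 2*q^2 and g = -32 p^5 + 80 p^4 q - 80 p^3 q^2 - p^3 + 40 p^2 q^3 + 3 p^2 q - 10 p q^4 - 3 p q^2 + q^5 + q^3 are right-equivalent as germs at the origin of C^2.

The Hessian of f at 0 has rank 2. Corank 0: nondegenerate Morse point, so A_1. The Hessian of g at 0 has rank 0. Corank 2; j^3 = -(p - q)^3 is a perfect cube, so E-series; the 5-jet and mu = 8 give E_8. f is A_1 but g is E_8, hence not right-equivalent.

No.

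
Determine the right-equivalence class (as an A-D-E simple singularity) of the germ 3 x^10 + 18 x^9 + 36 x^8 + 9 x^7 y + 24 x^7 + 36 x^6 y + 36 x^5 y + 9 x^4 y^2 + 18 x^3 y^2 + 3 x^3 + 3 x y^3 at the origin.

E_{7}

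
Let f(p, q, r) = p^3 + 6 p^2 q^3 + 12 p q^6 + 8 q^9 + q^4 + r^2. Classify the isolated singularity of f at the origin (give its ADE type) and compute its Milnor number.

Type E_{6}, Milnor number mu = 6.

The Hessian of f at 0 has rank 1. Corank 2; j^3 = p^3 is a perfect cube, so E-series; the 4-jet and mu = 6 give E_6.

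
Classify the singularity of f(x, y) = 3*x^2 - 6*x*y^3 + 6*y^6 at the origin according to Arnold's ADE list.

A5

The Hessian of f at 0 is [[6, 0], [0, 0]] with rank 1, so corank 1. A Groebner basis of the Jacobian ideal J(f) in C{x,y} is {x*y^2, -x + y^3, x^2}; counting standard monomials gives mu = 5. Corank 1: A-series; mu = 5 gives A_5.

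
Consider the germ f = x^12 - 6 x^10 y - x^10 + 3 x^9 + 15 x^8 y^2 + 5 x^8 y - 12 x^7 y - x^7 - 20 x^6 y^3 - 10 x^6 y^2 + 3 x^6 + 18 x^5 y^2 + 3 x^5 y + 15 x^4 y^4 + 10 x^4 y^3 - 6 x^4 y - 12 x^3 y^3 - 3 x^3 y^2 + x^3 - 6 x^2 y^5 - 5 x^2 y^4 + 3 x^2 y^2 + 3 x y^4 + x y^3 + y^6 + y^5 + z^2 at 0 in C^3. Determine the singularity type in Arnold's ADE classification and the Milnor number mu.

The Hessian of f at 0 has rank 1. Corank 2; j^3 = x^3 is a perfect cube, so E-series; the 4-jet and mu = 7 give E_7.

Type E_{7}, Milnor number mu = 7.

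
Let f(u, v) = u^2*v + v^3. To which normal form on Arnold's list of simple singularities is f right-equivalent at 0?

D_{4}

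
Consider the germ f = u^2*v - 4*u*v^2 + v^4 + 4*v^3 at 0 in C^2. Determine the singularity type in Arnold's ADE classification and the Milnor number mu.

Type D5, Milnor number mu = 5.

The Hessian of f at 0 is [[0, 0], [0, 0]] with rank 0, so corank 2. A Groebner basis of the Jacobian ideal J(f) in C{u,v} is {u^3 + 2*u^2 - 8*v^2, u^2/4 + v^3 - v^2, u*v - 2*v^2}; counting standard monomials gives mu = 5. Corank 2; j^3 = v*(u - 2*v)^2 has shape L^2 M (L != M), so D-series; mu = 5 gives D_5.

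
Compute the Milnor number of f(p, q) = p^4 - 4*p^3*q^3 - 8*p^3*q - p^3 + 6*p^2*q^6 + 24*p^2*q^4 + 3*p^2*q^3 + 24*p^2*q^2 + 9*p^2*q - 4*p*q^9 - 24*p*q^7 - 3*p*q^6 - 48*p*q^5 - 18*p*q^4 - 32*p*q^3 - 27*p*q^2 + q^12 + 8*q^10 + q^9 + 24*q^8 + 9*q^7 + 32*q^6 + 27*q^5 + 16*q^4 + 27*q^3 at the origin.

6

The Hessian of f at 0 is [[0, 0], [0, 0]] with rank 0, so corank 2. A Groebner basis of the Jacobian ideal J(f) in C{p,q} is {q^4, p*q^2 - 8*q^3/3, p^2 - 6*p*q + 9*q^2}; counting standard monomials gives mu = 6. Corank 2; j^3 = -(p - 3*q)^3 is a perfect cube, so E-series; the 4-jet and mu = 6 give E_6.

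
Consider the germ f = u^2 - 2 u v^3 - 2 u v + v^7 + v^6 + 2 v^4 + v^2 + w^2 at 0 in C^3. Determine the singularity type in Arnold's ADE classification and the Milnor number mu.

The Hessian of f at 0 is [[2, -2, 0], [-2, 2, 0], [0, 0, 2]] with rank 2, so corank 1. A Groebner basis of the Jacobian ideal J(f) in C{u,v,w} is {-u + v^3 + v, u^2 - 2*u*v + v^2, w}; counting standard monomials gives mu = 6. Corank 1: A-series; mu = 6 gives A_6.

Type A6, Milnor number mu = 6.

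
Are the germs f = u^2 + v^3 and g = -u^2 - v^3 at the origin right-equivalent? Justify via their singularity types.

Yes.

The Hessian of f at 0 has rank 1. Corank 1: A-series; mu = 2 gives A_2. The Hessian of g at 0 has rank 1. Corank 1: A-series; mu = 2 gives A_2. Both have type A_2, hence right-equivalent.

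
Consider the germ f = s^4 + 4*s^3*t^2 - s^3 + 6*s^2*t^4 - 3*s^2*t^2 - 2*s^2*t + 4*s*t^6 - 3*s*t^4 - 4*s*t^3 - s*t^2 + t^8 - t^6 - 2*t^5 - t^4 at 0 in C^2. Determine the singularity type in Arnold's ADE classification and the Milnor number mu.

Type D_{5}, Milnor number mu = 5.

The Hessian of f at 0 has rank 0. Corank 2; j^3 = -s*(s + t)^2 has shape L^2 M (L != M), so D-series; mu = 5 gives D_5.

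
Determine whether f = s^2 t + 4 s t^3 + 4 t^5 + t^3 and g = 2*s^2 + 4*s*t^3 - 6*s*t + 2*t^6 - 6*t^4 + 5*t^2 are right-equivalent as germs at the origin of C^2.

The Hessian of f at 0 has rank 0. Corank 2; j^3 = t*(s^2 + t^2) splits into three distinct lines over C (the quadratic factor has nonzero discriminant), so D_4. The Hessian of g at 0 has rank 2. Corank 0: nondegenerate Morse point, so A_1. f is D_4 but g is A_1, hence not right-equivalent.

No.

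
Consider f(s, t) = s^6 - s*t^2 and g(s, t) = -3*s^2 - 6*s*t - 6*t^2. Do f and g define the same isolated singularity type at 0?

The Hessian of f at 0 has rank 0. Corank 2; j^3 = -s*t^2 has shape L^2 M (L != M), so D-series; mu = 7 gives D_7. The Hessian of g at 0 has rank 2. Corank 0: nondegenerate Morse point, so A_1. f is D_7 but g is A_1, hence not right-equivalent.

No.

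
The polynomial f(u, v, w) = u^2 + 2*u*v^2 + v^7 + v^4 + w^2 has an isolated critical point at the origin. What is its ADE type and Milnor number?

Type A_6, Milnor number mu = 6.

The Hessian of f at 0 is [[2, 0, 0], [0, 0, 0], [0, 0, 2]] with rank 2, so corank 1. A Groebner basis of the Jacobian ideal J(f) in C{u,v,w} is {u^3, u + v^2, w}; counting standard monomials gives mu = 6. Corank 1: A-series; mu = 6 gives A_6.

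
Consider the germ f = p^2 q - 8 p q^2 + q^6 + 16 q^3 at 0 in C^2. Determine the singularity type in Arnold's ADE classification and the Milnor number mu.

Type D_7, Milnor number mu = 7.

The Hessian of f at 0 has rank 0. Corank 2; j^3 = q*(p - 4*q)^2 has shape L^2 M (L != M), so D-series; mu = 7 gives D_7.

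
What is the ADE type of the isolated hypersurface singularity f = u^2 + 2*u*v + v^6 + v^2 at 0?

The Hessian of f at 0 has rank 1. Corank 1: A-series; mu = 5 gives A_5.

A_{5}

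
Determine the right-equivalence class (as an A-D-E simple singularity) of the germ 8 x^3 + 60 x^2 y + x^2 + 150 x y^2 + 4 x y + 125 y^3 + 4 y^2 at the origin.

The Hessian of f at 0 is [[2, 4], [4, 8]] with rank 1, so corank 1. A Groebner basis of the Jacobian ideal J(f) in C{x,y} is {y^2, x + 2*y}; counting standard monomials gives mu = 2. Corank 1: A-series; mu = 2 gives A_2.

A2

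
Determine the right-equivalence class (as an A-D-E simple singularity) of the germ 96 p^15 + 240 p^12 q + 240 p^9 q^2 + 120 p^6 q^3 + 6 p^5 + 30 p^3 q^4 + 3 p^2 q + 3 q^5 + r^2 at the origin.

D_{6}

The Hessian of f at 0 has rank 1. Corank 2; j^3 = 3*p^2*q has shape L^2 M (L != M), so D-series; mu = 6 gives D_6.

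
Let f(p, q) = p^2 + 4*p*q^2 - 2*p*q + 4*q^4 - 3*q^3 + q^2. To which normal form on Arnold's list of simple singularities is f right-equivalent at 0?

The Hessian of f at 0 has rank 1. Corank 1: A-series; mu = 2 gives A_2.

A2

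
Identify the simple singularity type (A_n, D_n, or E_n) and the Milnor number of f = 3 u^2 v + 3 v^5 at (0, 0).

Type D6, Milnor number mu = 6.

The Hessian of f at 0 has rank 0. Corank 2; j^3 = 3*u^2*v has shape L^2 M (L != M), so D-series; mu = 6 gives D_6.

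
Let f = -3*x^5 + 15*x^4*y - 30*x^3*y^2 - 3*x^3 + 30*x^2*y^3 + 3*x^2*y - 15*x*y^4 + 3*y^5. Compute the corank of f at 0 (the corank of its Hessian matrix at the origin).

2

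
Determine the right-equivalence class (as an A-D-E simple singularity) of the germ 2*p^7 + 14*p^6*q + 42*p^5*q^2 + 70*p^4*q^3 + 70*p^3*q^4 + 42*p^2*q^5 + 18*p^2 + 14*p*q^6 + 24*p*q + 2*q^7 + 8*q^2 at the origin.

A_6

The Hessian of f at 0 has rank 1. Corank 1: A-series; mu = 6 gives A_6.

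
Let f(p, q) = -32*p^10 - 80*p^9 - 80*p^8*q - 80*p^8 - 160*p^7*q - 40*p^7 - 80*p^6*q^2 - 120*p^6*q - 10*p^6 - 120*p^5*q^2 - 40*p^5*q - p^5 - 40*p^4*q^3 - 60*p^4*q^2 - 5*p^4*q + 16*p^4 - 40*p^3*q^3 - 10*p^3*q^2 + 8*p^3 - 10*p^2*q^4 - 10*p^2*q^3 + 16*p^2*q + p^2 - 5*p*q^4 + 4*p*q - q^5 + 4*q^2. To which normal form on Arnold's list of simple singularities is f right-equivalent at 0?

The Hessian of f at 0 has rank 1. Corank 1: A-series; mu = 4 gives A_4.

A_{4}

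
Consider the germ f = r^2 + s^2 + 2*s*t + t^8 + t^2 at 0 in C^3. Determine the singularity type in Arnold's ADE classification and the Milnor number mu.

Type A_{7}, Milnor number mu = 7.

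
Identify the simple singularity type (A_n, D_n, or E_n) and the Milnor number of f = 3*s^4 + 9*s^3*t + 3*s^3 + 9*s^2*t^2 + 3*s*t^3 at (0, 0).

Type E_7, Milnor number mu = 7.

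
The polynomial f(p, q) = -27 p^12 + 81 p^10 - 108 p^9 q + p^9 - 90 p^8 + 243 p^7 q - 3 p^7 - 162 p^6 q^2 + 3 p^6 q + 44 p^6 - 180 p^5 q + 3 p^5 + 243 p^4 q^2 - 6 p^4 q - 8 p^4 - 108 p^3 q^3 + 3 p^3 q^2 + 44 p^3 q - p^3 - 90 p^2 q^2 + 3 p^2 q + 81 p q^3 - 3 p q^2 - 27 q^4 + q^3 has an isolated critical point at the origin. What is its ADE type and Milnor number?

Type E_{7}, Milnor number mu = 7.

The Hessian of f at 0 has rank 0. Corank 2; j^3 = -(p - q)^3 is a perfect cube, so E-series; the 4-jet and mu = 7 give E_7.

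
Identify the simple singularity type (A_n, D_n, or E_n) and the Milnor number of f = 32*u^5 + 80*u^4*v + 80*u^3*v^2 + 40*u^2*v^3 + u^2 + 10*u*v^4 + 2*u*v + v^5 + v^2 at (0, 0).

The Hessian of f at 0 has rank 1. Corank 1: A-series; mu = 4 gives A_4.

Type A_4, Milnor number mu = 4.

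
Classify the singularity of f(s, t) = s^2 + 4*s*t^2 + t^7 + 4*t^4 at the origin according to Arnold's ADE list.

A6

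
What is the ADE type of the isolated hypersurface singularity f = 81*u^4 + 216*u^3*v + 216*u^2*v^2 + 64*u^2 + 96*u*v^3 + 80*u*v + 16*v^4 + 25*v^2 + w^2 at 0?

The Hessian of f at 0 is [[128, 80, 0], [80, 50, 0], [0, 0, 2]] with rank 2, so corank 1. A Groebner basis of the Jacobian ideal J(f) in C{u,v,w} is {v^3, u + 5*v/8, w}; counting standard monomials gives mu = 3. Corank 1: A-series; mu = 3 gives A_3.

A_{3}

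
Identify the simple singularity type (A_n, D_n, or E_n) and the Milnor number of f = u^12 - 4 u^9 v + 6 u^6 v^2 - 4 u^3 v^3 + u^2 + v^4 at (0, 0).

The Hessian of f at 0 has rank 1. Corank 1: A-series; mu = 3 gives A_3.

Type A_{3}, Milnor number mu = 3.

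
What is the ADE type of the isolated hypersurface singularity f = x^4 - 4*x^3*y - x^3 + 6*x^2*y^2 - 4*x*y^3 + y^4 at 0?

The Hessian of f at 0 has rank 0. Corank 2; j^3 = -x^3 is a perfect cube, so E-series; the 4-jet and mu = 6 give E_6.

E_{6}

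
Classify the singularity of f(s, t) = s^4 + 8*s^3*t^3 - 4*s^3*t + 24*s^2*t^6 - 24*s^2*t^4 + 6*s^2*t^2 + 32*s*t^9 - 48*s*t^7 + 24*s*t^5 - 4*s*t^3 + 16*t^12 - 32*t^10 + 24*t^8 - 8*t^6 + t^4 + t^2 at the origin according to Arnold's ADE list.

A_{3}

The Hessian of f at 0 has rank 1. Corank 1: A-series; mu = 3 gives A_3.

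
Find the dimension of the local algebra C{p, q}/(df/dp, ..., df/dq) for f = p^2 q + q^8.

9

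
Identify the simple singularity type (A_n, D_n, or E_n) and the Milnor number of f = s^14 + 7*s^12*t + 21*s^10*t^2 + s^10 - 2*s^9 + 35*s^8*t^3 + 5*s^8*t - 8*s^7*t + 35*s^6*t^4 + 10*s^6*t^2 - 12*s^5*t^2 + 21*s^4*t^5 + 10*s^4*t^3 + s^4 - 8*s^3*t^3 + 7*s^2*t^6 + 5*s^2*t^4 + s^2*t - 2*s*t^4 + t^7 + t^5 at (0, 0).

Type D6, Milnor number mu = 6.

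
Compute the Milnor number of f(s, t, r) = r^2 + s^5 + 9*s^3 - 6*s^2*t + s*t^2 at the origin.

6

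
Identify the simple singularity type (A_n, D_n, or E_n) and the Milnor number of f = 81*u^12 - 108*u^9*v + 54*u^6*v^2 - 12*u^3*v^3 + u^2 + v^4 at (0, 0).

Type A3, Milnor number mu = 3.

The Hessian of f at 0 has rank 1. Corank 1: A-series; mu = 3 gives A_3.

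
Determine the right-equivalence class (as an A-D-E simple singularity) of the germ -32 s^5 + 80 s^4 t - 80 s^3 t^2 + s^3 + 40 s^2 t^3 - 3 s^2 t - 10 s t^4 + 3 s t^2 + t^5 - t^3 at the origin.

E_8

The Hessian of f at 0 is [[0, 0], [0, 0]] with rank 0, so corank 2. A Groebner basis of the Jacobian ideal J(f) in C{s,t} is {t^5, s*t^3 - 7*t^4/8, s^2 - 2*s*t + t^2}; counting standard monomials gives mu = 8. Corank 2; j^3 = (s - t)^3 is a perfect cube, so E-series; the 5-jet and mu = 8 give E_8.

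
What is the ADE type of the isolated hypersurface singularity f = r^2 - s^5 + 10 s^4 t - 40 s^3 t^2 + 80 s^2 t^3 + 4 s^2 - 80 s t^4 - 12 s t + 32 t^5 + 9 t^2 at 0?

The Hessian of f at 0 has rank 2. Corank 1: A-series; mu = 4 gives A_4.

A4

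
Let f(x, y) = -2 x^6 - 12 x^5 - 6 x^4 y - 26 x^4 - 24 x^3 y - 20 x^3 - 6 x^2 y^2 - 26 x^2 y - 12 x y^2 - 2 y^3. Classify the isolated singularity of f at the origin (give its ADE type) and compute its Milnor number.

Type D_4, Milnor number mu = 4.

The Hessian of f at 0 has rank 0. Corank 2; j^3 = -2*(2*x + y)*(5*x^2 + 4*x*y + y^2) splits into three distinct lines over C (the quadratic factor has nonzero discriminant), so D_4.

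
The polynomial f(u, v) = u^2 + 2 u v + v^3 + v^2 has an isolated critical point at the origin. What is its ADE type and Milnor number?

Type A2, Milnor number mu = 2.

The Hessian of f at 0 has rank 1. Corank 1: A-series; mu = 2 gives A_2.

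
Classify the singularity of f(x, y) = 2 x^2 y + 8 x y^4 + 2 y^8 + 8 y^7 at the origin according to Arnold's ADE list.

The Hessian of f at 0 has rank 0. Corank 2; j^3 = 2*x^2*y has shape L^2 M (L != M), so D-series; mu = 9 gives D_9.

D_9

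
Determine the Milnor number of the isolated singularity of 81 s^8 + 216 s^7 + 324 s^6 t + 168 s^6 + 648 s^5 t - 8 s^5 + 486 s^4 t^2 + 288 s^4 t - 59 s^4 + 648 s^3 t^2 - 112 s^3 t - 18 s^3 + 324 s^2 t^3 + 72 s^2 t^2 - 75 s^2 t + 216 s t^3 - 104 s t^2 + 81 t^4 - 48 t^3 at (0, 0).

5

The Hessian of f at 0 has rank 0. Corank 2; j^3 = -(2*s + 3*t)*(3*s + 4*t)^2 has shape L^2 M (L != M), so D-series; mu = 5 gives D_5.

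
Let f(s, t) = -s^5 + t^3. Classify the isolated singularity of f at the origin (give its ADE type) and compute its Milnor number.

Type E_{8}, Milnor number mu = 8.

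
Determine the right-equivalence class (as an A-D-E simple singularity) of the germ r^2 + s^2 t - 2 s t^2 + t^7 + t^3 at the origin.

D_{8}

The Hessian of f at 0 is [[0, 0, 0], [0, 0, 0], [0, 0, 2]] with rank 1, so corank 2. A Groebner basis of the Jacobian ideal J(f) in C{s,t,r} is {s^2/7 + t^6 - t^2/7, s^3 - t^3, s*t - t^2, r}; counting standard monomials gives mu = 8. Corank 2; j^3 = t*(s - t)^2 has shape L^2 M (L != M), so D-series; mu = 8 gives D_8.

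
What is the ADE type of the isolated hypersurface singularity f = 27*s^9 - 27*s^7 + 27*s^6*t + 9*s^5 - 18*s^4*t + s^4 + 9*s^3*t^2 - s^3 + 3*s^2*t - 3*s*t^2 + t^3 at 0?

E6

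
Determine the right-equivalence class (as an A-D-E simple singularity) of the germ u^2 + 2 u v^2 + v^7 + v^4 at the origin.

A6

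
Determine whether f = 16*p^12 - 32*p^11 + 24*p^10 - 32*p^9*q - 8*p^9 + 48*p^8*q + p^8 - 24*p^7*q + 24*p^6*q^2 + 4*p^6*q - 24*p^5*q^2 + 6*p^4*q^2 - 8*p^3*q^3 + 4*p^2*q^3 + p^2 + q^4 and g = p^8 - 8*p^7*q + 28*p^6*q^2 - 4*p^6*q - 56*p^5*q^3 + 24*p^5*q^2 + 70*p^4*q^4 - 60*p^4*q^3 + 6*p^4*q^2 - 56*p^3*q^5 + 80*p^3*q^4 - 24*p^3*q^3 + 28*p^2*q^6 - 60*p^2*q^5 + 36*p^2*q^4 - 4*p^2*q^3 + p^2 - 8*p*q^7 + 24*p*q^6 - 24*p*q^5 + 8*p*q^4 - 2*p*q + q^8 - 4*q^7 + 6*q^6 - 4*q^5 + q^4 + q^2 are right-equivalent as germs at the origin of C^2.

Yes.

The Hessian of f at 0 has rank 1. Corank 1: A-series; mu = 3 gives A_3. The Hessian of g at 0 has rank 1. Corank 1: A-series; mu = 3 gives A_3. Both have type A_3, hence right-equivalent.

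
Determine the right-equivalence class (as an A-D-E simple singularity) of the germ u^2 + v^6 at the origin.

A5

The Hessian of f at 0 is [[2, 0], [0, 0]] with rank 1, so corank 1. A Groebner basis of the Jacobian ideal J(f) in C{u,v} is {v^5, u}; counting standard monomials gives mu = 5. Corank 1: A-series; mu = 5 gives A_5.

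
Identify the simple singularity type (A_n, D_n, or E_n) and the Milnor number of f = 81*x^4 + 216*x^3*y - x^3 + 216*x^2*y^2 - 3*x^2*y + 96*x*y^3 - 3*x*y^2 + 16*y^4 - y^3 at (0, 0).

Type E6, Milnor number mu = 6.

The Hessian of f at 0 has rank 0. Corank 2; j^3 = -(x + y)^3 is a perfect cube, so E-series; the 4-jet and mu = 6 give E_6.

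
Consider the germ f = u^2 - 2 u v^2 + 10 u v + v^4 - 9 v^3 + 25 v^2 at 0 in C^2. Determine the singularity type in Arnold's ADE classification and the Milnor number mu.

The Hessian of f at 0 is [[2, 10], [10, 50]] with rank 1, so corank 1. A Groebner basis of the Jacobian ideal J(f) in C{u,v} is {v^2, u + 5*v}; counting standard monomials gives mu = 2. Corank 1: A-series; mu = 2 gives A_2.

Type A_2, Milnor number mu = 2.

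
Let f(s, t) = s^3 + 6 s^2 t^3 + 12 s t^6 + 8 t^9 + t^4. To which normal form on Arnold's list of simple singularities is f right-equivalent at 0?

E_{6}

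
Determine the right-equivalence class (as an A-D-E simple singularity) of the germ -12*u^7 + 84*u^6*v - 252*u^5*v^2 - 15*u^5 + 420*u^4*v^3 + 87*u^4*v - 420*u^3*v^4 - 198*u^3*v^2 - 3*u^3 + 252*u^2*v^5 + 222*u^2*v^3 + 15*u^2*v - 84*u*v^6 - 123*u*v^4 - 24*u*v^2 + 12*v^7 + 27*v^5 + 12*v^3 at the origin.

D_{6}

The Hessian of f at 0 has rank 0. Corank 2; j^3 = -3*(u - 2*v)^2*(u - v) has shape L^2 M (L != M), so D-series; mu = 6 gives D_6.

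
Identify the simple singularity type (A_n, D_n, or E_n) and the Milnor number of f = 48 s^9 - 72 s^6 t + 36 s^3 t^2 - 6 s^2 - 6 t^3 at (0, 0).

The Hessian of f at 0 has rank 1. Corank 1: A-series; mu = 2 gives A_2.

Type A_2, Milnor number mu = 2.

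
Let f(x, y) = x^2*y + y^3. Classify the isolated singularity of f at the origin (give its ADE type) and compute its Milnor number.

The Hessian of f at 0 is [[0, 0], [0, 0]] with rank 0, so corank 2. A Groebner basis of the Jacobian ideal J(f) in C{x,y} is {y^3, x^2 + 3*y^2, x*y}; counting standard monomials gives mu = 4. Corank 2; j^3 = y*(x^2 + y^2) splits into three distinct lines over C (the quadratic factor has nonzero discriminant), so D_4.

Type D_4, Milnor number mu = 4.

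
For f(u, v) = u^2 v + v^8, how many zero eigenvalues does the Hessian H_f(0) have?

2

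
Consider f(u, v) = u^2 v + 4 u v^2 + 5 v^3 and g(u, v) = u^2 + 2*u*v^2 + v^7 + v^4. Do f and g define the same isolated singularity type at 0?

No.

The Hessian of f at 0 has rank 0. Corank 2; j^3 = v*(u^2 + 4*u*v + 5*v^2) splits into three distinct lines over C (the quadratic factor has nonzero discriminant), so D_4. The Hessian of g at 0 has rank 1. Corank 1: A-series; mu = 6 gives A_6. f is D_4 but g is A_6, hence not right-equivalent.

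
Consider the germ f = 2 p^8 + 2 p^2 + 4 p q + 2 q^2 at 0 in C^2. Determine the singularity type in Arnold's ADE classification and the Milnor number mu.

Type A_7, Milnor number mu = 7.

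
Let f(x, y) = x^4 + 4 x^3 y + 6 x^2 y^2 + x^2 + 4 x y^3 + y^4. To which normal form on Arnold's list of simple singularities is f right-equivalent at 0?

The Hessian of f at 0 is [[2, 0], [0, 0]] with rank 1, so corank 1. A Groebner basis of the Jacobian ideal J(f) in C{x,y} is {y^3, x}; counting standard monomials gives mu = 3. Corank 1: A-series; mu = 3 gives A_3.

A_3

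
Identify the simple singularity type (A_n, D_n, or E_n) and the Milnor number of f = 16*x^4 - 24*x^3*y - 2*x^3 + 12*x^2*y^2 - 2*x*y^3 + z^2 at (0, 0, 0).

Type E_7, Milnor number mu = 7.

The Hessian of f at 0 has rank 1. Corank 2; j^3 = -2*x^3 is a perfect cube, so E-series; the 4-jet and mu = 7 give E_7.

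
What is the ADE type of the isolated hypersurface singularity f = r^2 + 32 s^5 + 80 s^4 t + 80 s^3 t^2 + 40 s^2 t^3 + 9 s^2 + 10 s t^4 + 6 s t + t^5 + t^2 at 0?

A_{4}

The Hessian of f at 0 has rank 2. Corank 1: A-series; mu = 4 gives A_4.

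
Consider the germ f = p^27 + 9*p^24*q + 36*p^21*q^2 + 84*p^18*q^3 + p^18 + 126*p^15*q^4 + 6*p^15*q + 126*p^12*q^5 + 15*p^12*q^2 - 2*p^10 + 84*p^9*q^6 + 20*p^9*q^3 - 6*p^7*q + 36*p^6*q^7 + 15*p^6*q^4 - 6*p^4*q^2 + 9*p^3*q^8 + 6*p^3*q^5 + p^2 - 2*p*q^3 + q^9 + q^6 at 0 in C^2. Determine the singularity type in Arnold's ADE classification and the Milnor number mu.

The Hessian of f at 0 is [[2, 0], [0, 0]] with rank 1, so corank 1. A Groebner basis of the Jacobian ideal J(f) in C{p,q} is {p^2*q^2, p^3, -p + q^3}; counting standard monomials gives mu = 8. Corank 1: A-series; mu = 8 gives A_8.

Type A8, Milnor number mu = 8.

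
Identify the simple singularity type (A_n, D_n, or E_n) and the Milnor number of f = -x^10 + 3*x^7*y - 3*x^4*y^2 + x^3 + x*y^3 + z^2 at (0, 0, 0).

The Hessian of f at 0 has rank 1. Corank 2; j^3 = x^3 is a perfect cube, so E-series; the 4-jet and mu = 7 give E_7.

Type E_7, Milnor number mu = 7.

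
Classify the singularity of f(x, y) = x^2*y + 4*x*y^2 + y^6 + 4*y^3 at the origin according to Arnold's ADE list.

D_{7}

The Hessian of f at 0 has rank 0. Corank 2; j^3 = y*(x + 2*y)^2 has shape L^2 M (L != M), so D-series; mu = 7 gives D_7.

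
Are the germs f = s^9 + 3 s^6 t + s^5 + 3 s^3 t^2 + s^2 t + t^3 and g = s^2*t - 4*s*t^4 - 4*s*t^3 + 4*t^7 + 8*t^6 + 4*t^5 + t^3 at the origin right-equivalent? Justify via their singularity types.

The Hessian of f at 0 has rank 0. Corank 2; j^3 = t*(s^2 + t^2) splits into three distinct lines over C (the quadratic factor has nonzero discriminant), so D_4. The Hessian of g at 0 has rank 0. Corank 2; j^3 = t*(s^2 + t^2) splits into three distinct lines over C (the quadratic factor has nonzero discriminant), so D_4. Both have type D_4, hence right-equivalent.

Yes.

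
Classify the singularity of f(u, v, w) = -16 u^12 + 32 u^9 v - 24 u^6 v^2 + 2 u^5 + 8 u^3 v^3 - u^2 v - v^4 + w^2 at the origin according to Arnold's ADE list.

The Hessian of f at 0 is [[0, 0, 0], [0, 0, 0], [0, 0, 2]] with rank 1, so corank 2. A Groebner basis of the Jacobian ideal J(f) in C{u,v,w} is {u^3, u^2/4 + v^3, u*v, w}; counting standard monomials gives mu = 5. Corank 2; j^3 = -u^2*v has shape L^2 M (L != M), so D-series; mu = 5 gives D_5.

D_{5}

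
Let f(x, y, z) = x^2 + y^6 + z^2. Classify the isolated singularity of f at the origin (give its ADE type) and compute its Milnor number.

Type A_{5}, Milnor number mu = 5.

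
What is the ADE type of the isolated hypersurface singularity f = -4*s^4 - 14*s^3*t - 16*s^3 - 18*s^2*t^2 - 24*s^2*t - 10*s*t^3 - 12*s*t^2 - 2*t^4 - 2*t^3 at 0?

The Hessian of f at 0 has rank 0. Corank 2; j^3 = -2*(2*s + t)^3 is a perfect cube, so E-series; the 4-jet and mu = 7 give E_7.

E_{7}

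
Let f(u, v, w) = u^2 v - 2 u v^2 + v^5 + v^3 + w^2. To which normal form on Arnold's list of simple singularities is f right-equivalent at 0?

The Hessian of f at 0 has rank 1. Corank 2; j^3 = v*(u - v)^2 has shape L^2 M (L != M), so D-series; mu = 6 gives D_6.

D_6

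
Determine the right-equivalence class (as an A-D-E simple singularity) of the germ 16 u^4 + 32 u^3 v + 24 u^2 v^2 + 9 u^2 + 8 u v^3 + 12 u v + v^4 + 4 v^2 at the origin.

The Hessian of f at 0 is [[18, 12], [12, 8]] with rank 1, so corank 1. A Groebner basis of the Jacobian ideal J(f) in C{u,v} is {v^3, u + 2*v/3}; counting standard monomials gives mu = 3. Corank 1: A-series; mu = 3 gives A_3.

A3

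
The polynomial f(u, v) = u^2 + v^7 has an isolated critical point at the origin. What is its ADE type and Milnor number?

The Hessian of f at 0 has rank 1. Corank 1: A-series; mu = 6 gives A_6.

Type A_{6}, Milnor number mu = 6.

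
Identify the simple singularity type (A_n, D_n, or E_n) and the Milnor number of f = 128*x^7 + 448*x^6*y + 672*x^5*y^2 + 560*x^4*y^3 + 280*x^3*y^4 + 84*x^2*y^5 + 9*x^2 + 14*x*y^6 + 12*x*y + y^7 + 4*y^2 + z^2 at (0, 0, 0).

Type A_6, Milnor number mu = 6.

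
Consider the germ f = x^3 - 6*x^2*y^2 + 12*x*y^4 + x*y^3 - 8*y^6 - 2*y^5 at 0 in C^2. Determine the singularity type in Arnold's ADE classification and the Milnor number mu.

Type E7, Milnor number mu = 7.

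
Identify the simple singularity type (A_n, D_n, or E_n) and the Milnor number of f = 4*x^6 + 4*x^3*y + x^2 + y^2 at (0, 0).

Type A_{1}, Milnor number mu = 1.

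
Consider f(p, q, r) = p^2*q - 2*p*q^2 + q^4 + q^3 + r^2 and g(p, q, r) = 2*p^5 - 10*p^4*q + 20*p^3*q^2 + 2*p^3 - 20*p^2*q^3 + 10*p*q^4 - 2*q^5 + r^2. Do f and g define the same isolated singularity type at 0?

No.

The Hessian of f at 0 has rank 1. Corank 2; j^3 = q*(p - q)^2 has shape L^2 M (L != M), so D-series; mu = 5 gives D_5. The Hessian of g at 0 has rank 1. Corank 2; j^3 = 2*p^3 is a perfect cube, so E-series; the 5-jet and mu = 8 give E_8. f is D_5 but g is E_8, hence not right-equivalent.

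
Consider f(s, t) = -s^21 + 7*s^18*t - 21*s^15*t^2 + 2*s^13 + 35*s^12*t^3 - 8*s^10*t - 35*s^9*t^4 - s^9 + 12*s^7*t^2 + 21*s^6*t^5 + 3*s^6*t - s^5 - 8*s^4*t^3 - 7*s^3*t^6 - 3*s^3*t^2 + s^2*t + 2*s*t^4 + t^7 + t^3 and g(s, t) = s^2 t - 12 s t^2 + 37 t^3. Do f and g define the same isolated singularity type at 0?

The Hessian of f at 0 is [[0, 0], [0, 0]] with rank 0, so corank 2. A Groebner basis of the Jacobian ideal J(f) in C{s,t} is {t^3, s^2 + 3*t^2, s*t}; counting standard monomials gives mu = 4. Corank 2; j^3 = t*(s^2 + t^2) splits into three distinct lines over C (the quadratic factor has nonzero discriminant), so D_4. The Hessian of g at 0 is [[0, 0], [0, 0]] with rank 0, so corank 2. A Groebner basis of the Jacobian ideal J(g) in C{s,t} is {t^3, s^2 - 33*t^2, s*t - 6*t^2}; counting standard monomials gives mu = 4. Corank 2; j^3 = t*(s^2 - 12*s*t + 37*t^2) splits into three distinct lines over C (the quadratic factor has nonzero discriminant), so D_4. Both have type D_4, hence right-equivalent.

Yes.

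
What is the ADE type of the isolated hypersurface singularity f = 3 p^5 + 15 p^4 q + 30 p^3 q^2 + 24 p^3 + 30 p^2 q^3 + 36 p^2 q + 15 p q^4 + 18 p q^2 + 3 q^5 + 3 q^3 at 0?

The Hessian of f at 0 has rank 0. Corank 2; j^3 = 3*(2*p + q)^3 is a perfect cube, so E-series; the 5-jet and mu = 8 give E_8.

E_{8}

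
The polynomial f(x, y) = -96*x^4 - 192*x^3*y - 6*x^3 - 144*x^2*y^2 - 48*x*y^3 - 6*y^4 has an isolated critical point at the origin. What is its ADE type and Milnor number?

Type E_6, Milnor number mu = 6.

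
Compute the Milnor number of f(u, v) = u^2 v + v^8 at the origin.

The Hessian of f at 0 is [[0, 0], [0, 0]] with rank 0, so corank 2. A Groebner basis of the Jacobian ideal J(f) in C{u,v} is {u^2/8 + v^7, u^3, u*v}; counting standard monomials gives mu = 9. Corank 2; j^3 = u^2*v has shape L^2 M (L != M), so D-series; mu = 9 gives D_9.

9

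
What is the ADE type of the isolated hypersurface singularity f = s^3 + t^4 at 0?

E_{6}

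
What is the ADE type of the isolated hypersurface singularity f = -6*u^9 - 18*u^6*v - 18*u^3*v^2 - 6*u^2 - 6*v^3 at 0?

The Hessian of f at 0 has rank 1. Corank 1: A-series; mu = 2 gives A_2.

A2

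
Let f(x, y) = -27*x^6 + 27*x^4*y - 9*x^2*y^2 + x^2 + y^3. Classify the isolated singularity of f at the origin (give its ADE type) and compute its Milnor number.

The Hessian of f at 0 is [[2, 0], [0, 0]] with rank 1, so corank 1. A Groebner basis of the Jacobian ideal J(f) in C{x,y} is {y^2, x}; counting standard monomials gives mu = 2. Corank 1: A-series; mu = 2 gives A_2.

Type A2, Milnor number mu = 2.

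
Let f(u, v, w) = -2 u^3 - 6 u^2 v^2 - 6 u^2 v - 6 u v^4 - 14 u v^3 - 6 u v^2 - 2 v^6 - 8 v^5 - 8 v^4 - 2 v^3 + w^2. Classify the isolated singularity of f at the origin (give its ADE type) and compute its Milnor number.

The Hessian of f at 0 has rank 1. Corank 2; j^3 = -2*(u + v)^3 is a perfect cube, so E-series; the 4-jet and mu = 7 give E_7.

Type E_7, Milnor number mu = 7.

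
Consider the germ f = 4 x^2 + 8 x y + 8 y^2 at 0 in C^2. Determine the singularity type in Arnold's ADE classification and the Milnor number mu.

Type A1, Milnor number mu = 1.

The Hessian of f at 0 is [[8, 8], [8, 16]] with rank 2, so corank 0. A Groebner basis of the Jacobian ideal J(f) in C{x,y} is {x, y}; counting standard monomials gives mu = 1. Corank 0: nondegenerate Morse point, so A_1.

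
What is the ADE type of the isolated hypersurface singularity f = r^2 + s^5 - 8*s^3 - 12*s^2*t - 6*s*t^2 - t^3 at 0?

E8

The Hessian of f at 0 has rank 1. Corank 2; j^3 = -(2*s + t)^3 is a perfect cube, so E-series; the 5-jet and mu = 8 give E_8.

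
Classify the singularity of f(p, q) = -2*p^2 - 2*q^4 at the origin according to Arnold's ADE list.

A_3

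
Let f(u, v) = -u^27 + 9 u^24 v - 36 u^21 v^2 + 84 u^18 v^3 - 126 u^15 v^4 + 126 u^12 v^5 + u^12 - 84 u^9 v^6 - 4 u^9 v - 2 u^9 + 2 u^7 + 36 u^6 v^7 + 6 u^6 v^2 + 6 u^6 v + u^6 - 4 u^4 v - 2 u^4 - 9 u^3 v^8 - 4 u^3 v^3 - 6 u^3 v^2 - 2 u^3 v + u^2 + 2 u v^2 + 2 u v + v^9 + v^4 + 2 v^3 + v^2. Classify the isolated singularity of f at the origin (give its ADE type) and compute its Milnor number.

The Hessian of f at 0 is [[2, 2], [2, 2]] with rank 1, so corank 1. A Groebner basis of the Jacobian ideal J(f) in C{u,v} is {-137*u^2/172 + u*v^3 - 61*u*v^2/86 - 113*u*v/86 - 47*u/172 - 121*v^3/172 - 34*v^2/43 - 47*v/172, 113*u^2/172 + 93*u*v^2/86 + 75*u*v/86 + 35*u/172 + v^4 + 145*v^3/172 + 18*v^2/43 + 35*v/172, u^3 + 107*u^2/172 - 127*u*v^2/258 + 347*u*v/258 - 205*u/516 + 109*v^3/516 + 14*v^2/43 - 205*v/516, u^2*v - 23*u^2/172 + 307*u*v^2/258 - 77*u*v/258 + 73*u/516 + 155*v^3/516 - v^2/43 + 73*v/516}; counting standard monomials gives mu = 8. Corank 1: A-series; mu = 8 gives A_8.

Type A_{8}, Milnor number mu = 8.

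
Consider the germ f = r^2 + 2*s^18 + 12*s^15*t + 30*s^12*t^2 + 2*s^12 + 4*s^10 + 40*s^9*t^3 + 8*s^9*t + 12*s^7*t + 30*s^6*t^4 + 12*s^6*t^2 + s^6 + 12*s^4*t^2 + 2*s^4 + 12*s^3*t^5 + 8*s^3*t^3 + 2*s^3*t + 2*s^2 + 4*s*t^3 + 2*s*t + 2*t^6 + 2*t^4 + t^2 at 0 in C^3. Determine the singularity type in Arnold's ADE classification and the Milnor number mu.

The Hessian of f at 0 has rank 3. Corank 0: nondegenerate Morse point, so A_1.

Type A_1, Milnor number mu = 1.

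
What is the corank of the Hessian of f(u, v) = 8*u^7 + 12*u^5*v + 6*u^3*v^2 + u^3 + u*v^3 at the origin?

Hessian at 0 has rank 0.

2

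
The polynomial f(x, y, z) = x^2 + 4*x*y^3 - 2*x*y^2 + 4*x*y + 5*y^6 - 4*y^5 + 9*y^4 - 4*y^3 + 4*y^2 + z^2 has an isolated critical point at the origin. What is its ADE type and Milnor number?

Type A_5, Milnor number mu = 5.

The Hessian of f at 0 is [[2, 4, 0], [4, 8, 0], [0, 0, 2]] with rank 2, so corank 1. A Groebner basis of the Jacobian ideal J(f) in C{x,y,z} is {x*y^2 + x*y/2 - 3*x/4 + 7*y^2/4 - 3*y/2, x/2 + y^3 - y^2/2 + y, x^2 + 9*x*y/2 + x/4 + 19*y^2/4 + y/2, z}; counting standard monomials gives mu = 5. Corank 1: A-series; mu = 5 gives A_5.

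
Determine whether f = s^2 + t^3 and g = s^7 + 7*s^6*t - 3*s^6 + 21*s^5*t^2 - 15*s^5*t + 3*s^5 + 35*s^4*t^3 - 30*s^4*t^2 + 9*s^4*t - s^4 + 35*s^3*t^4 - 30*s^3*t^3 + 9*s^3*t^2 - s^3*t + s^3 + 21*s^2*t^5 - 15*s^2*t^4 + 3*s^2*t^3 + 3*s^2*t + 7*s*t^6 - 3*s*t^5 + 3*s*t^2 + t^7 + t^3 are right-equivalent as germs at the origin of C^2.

No.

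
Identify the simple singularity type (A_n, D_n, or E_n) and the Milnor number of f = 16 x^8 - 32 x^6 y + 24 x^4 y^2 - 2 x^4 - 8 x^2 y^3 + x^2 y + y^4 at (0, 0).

Type D_5, Milnor number mu = 5.

The Hessian of f at 0 has rank 0. Corank 2; j^3 = x^2*y has shape L^2 M (L != M), so D-series; mu = 5 gives D_5.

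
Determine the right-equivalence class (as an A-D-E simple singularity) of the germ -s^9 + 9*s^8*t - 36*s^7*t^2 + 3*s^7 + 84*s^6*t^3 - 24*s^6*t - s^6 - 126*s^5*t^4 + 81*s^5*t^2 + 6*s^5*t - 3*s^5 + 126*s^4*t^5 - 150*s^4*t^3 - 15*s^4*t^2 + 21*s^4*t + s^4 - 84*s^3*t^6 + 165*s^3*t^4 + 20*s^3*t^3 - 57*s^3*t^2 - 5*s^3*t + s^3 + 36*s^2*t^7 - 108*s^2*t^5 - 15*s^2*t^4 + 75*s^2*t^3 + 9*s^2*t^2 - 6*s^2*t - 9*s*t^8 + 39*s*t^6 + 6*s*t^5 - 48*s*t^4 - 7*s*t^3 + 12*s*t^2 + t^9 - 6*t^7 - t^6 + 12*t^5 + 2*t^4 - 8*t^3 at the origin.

The Hessian of f at 0 is [[0, 0], [0, 0]] with rank 0, so corank 2. A Groebner basis of the Jacobian ideal J(f) in C{s,t} is {3*s^2 - 12*s*t + t^4 + t^3 + 12*t^2, s^3 + 18*s^2 - 72*s*t - 2*t^3 + 72*t^2, s^2*t + 7*s^2 - 28*s*t - 5*t^3/3 + 28*t^2, 2*s^2 + s*t^2 - 8*s*t - 4*t^3/3 + 8*t^2}; counting standard monomials gives mu = 7. Corank 2; j^3 = (s - 2*t)^3 is a perfect cube, so E-series; the 4-jet and mu = 7 give E_7.

E7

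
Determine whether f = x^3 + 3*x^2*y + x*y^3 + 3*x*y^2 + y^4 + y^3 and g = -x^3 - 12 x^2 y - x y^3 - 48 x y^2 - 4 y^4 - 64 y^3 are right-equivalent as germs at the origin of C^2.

The Hessian of f at 0 has rank 0. Corank 2; j^3 = (x + y)^3 is a perfect cube, so E-series; the 4-jet and mu = 7 give E_7. The Hessian of g at 0 has rank 0. Corank 2; j^3 = -(x + 4*y)^3 is a perfect cube, so E-series; the 4-jet and mu = 7 give E_7. Both have type E_7, hence right-equivalent.

Yes.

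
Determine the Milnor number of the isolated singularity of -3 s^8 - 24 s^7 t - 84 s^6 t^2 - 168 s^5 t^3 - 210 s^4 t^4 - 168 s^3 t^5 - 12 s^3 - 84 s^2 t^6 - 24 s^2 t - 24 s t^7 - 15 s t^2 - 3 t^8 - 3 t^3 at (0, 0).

9

The Hessian of f at 0 has rank 0. Corank 2; j^3 = -3*(s + t)*(2*s + t)^2 has shape L^2 M (L != M), so D-series; mu = 9 gives D_9.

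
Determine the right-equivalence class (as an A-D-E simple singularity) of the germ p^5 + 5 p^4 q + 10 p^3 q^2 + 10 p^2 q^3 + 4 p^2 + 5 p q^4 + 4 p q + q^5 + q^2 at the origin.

A_4

The Hessian of f at 0 is [[8, 4], [4, 2]] with rank 1, so corank 1. A Groebner basis of the Jacobian ideal J(f) in C{p,q} is {q^4, p + q/2}; counting standard monomials gives mu = 4. Corank 1: A-series; mu = 4 gives A_4.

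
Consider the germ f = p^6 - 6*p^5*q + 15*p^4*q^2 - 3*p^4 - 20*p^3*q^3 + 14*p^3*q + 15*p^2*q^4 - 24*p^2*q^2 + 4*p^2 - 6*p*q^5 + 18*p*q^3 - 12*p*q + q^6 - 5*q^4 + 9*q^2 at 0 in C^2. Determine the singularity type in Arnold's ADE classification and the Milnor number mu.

The Hessian of f at 0 has rank 1. Corank 1: A-series; mu = 3 gives A_3.

Type A3, Milnor number mu = 3.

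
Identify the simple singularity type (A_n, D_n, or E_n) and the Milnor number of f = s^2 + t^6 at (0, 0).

Type A5, Milnor number mu = 5.

The Hessian of f at 0 is [[2, 0], [0, 0]] with rank 1, so corank 1. A Groebner basis of the Jacobian ideal J(f) in C{s,t} is {t^5, s}; counting standard monomials gives mu = 5. Corank 1: A-series; mu = 5 gives A_5.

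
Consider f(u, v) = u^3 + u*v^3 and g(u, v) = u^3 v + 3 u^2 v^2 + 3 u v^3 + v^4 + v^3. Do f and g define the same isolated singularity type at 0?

Yes.

The Hessian of f at 0 has rank 0. Corank 2; j^3 = u^3 is a perfect cube, so E-series; the 4-jet and mu = 7 give E_7. The Hessian of g at 0 has rank 0. Corank 2; j^3 = v^3 is a perfect cube, so E-series; the 4-jet and mu = 7 give E_7. Both have type E_7, hence right-equivalent.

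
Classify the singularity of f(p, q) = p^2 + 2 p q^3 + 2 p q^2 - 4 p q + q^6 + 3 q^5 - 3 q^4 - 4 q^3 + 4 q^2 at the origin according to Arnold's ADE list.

The Hessian of f at 0 has rank 1. Corank 1: A-series; mu = 4 gives A_4.

A4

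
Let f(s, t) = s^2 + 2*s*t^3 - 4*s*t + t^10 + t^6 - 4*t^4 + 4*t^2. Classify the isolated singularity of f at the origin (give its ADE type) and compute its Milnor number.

The Hessian of f at 0 has rank 1. Corank 1: A-series; mu = 9 gives A_9.

Type A_9, Milnor number mu = 9.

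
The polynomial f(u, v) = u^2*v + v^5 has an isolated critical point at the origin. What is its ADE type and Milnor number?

Type D6, Milnor number mu = 6.

The Hessian of f at 0 is [[0, 0], [0, 0]] with rank 0, so corank 2. A Groebner basis of the Jacobian ideal J(f) in C{u,v} is {u^2/5 + v^4, u^3, u*v}; counting standard monomials gives mu = 6. Corank 2; j^3 = u^2*v has shape L^2 M (L != M), so D-series; mu = 6 gives D_6.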